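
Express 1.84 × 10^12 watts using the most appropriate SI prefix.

1.84 terawatts

= 1.84 × 10^12 watts; 10^12 is tera.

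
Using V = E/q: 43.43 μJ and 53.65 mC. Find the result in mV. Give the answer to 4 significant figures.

(43.43 × 10^-6) / (53.65 × 10^-3) = 0.809506 × 10^-3 V

0.8095 mV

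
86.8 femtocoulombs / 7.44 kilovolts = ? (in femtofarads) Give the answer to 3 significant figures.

(86.8 × 10⁻¹⁵) / (7.44 × 10³) = 11.667 × 10⁻¹⁸ F

0.0117 femtofarads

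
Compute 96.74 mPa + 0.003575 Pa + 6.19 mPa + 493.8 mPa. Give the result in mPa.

600.305 mPa

In mPa:
  96.74 mPa → 96.74
  0.003575 Pa = 0.003575 × 10^3 mPa = 3.575
  6.19 mPa → 6.19
  493.8 mPa → 493.8
Sum: 96.74 + 3.575 + 6.19 + 493.8 = 600.305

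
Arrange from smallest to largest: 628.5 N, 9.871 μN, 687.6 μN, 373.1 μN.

628.5 N = 628.5 N
9.871 μN = 0.000009871 N
687.6 μN = 0.0006876 N
373.1 μN = 0.0003731 N

9.871 μN < 373.1 μN < 687.6 μN < 628.5 N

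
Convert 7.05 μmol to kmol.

micro = 10⁻⁶, kilo = 10³; factor is 10⁻⁹.
7.05 × 10⁻⁹ = 0.00000000705

0.00000000705 kmol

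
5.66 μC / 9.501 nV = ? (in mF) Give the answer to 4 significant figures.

(5.66 × 10⁻⁶) / (9.501 × 10⁻⁹) = 0.595727 × 10³ F

595700 mF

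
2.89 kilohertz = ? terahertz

kilo = 1e3, tera = 1e12; factor is 1e-9.
2.89 × 1e-9 = 0.00000000289

0.00000000289 terahertz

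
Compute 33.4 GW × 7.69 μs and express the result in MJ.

0.256846 MJ

33.4 × 10^9 × 7.69 × 10^-6 = 256.846 × 10^3 J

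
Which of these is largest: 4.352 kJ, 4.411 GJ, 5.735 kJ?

4.352 kJ = 4352 J
4.411 GJ = 4411000000 J
5.735 kJ = 5735 J

4.411 GJ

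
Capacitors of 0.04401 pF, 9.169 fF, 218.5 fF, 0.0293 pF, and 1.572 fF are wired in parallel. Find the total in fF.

In fF:
  0.04401 pF = 0.04401 × 10^3 fF = 44.01
  9.169 fF → 9.169
  218.5 fF → 218.5
  0.0293 pF = 0.0293 × 10^3 fF = 29.3
  1.572 fF → 1.572
Sum: 44.01 + 9.169 + 218.5 + 29.3 + 1.572 = 302.551

302.551 fF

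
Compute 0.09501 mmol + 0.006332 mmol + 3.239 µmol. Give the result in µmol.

In µmol:
  0.09501 mmol = 0.09501e3 µmol = 95.01
  0.006332 mmol = 0.006332e3 µmol = 6.332
  3.239 µmol → 3.239
Sum: 95.01 + 6.332 + 3.239 = 104.581

104.581 µmol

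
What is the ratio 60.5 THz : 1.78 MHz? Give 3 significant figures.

(60.5 × 10^12) / (1.78 × 10^6) = 33.99 × 10^6

34000000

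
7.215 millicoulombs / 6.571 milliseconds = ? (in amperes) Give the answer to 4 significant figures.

1.098 amperes

(7.215e-3) / (6.571e-3) = 1.09801 A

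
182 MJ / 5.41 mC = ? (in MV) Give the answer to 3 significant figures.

33600 MV

(182 × 10^6) / (5.41 × 10^-3) = 33.641 × 10^9 V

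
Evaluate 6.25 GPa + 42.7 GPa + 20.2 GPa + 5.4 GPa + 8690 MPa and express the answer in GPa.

83.24 GPa

In GPa:
  6.25 GPa → 6.25
  42.7 GPa → 42.7
  20.2 GPa → 20.2
  5.4 GPa → 5.4
  8690 MPa = 8690 × 10^-3 GPa = 8.69
Sum: 6.25 + 42.7 + 20.2 + 5.4 + 8.69 = 83.24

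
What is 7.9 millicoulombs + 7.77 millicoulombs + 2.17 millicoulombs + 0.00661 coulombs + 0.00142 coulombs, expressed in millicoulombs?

In millicoulombs:
  7.9 millicoulombs → 7.9
  7.77 millicoulombs → 7.77
  2.17 millicoulombs → 2.17
  0.00661 coulombs = 0.00661e3 millicoulombs = 6.61
  0.00142 coulombs = 0.00142e3 millicoulombs = 1.42
Sum: 7.9 + 7.77 + 2.17 + 6.61 + 1.42 = 25.87

25.87 millicoulombs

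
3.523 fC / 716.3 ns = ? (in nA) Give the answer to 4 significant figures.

(3.523 × 10^-15) / (716.3 × 10^-9) = 0.00491833 × 10^-6 A

4.918 nA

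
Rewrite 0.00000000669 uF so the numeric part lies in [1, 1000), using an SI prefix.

6.69 fF

= 6.69 × 10^-15 F; 10^-15 is femto.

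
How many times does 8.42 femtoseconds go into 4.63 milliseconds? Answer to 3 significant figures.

550000000000

(4.63 × 10^-3) / (8.42 × 10^-15) = 0.5499 × 10^12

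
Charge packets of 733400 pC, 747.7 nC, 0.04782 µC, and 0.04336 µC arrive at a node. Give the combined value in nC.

In nC:
  733400 pC = 733400 × 10^-3 nC = 733.4
  747.7 nC → 747.7
  0.04782 µC = 0.04782 × 10^3 nC = 47.82
  0.04336 µC = 0.04336 × 10^3 nC = 43.36
Sum: 733.4 + 747.7 + 47.82 + 43.36 = 1572.28

1572.28 nC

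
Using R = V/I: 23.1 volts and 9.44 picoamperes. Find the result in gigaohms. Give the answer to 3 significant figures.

(23.1) / (9.44e-12) = 2.447e12 Ω

2450 gigaohms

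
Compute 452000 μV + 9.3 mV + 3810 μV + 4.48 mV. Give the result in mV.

469.59 mV

In mV:
  452000 μV = 452000e-3 mV = 452
  9.3 mV → 9.3
  3810 μV = 3810e-3 mV = 3.81
  4.48 mV → 4.48
Sum: 452 + 9.3 + 3.81 + 4.48 = 469.59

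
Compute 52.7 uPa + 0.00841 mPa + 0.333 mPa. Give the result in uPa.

In uPa:
  52.7 uPa → 52.7
  0.00841 mPa = 0.00841 × 10³ uPa = 8.41
  0.333 mPa = 0.333 × 10³ uPa = 333
Sum: 52.7 + 8.41 + 333 = 394.11

394.11 uPa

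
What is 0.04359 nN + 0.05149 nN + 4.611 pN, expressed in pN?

99.691 pN

In pN:
  0.04359 nN = 0.04359 × 10^3 pN = 43.59
  0.05149 nN = 0.05149 × 10^3 pN = 51.49
  4.611 pN → 4.611
Sum: 43.59 + 51.49 + 4.611 = 99.691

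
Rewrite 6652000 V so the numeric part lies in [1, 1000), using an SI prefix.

6.652 MV

= 6.652 × 10⁶ V; 10⁶ is mega.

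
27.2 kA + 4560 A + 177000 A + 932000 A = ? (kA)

In kA:
  27.2 kA → 27.2
  4560 A = 4560 × 10^-3 kA = 4.56
  177000 A = 177000 × 10^-3 kA = 177
  932000 A = 932000 × 10^-3 kA = 932
Sum: 27.2 + 4.56 + 177 + 932 = 1140.76

1140.76 kA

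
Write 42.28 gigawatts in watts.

42280000000 watts

giga = 10⁹, (no prefix) = 10⁰; factor is 10⁹.
42.28 × 10⁹ = 42280000000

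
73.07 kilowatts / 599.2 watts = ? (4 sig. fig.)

(73.07 × 10³) / (599.2) = 0.12195 × 10³

121.9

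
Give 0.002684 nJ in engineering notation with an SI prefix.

2.684 pJ

= 2.684e-12 J; 1e-12 is pico.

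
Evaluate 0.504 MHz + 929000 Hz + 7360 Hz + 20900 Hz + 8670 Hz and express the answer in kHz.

In kHz:
  0.504 MHz = 0.504 × 10^3 kHz = 504
  929000 Hz = 929000 × 10^-3 kHz = 929
  7360 Hz = 7360 × 10^-3 kHz = 7.36
  20900 Hz = 20900 × 10^-3 kHz = 20.9
  8670 Hz = 8670 × 10^-3 kHz = 8.67
Sum: 504 + 929 + 7.36 + 20.9 + 8.67 = 1469.93

1469.93 kHz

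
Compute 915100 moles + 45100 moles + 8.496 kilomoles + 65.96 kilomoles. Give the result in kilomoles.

In kilomoles:
  915100 moles = 915100 × 10⁻³ kilomoles = 915.1
  45100 moles = 45100 × 10⁻³ kilomoles = 45.1
  8.496 kilomoles → 8.496
  65.96 kilomoles → 65.96
Sum: 915.1 + 45.1 + 8.496 + 65.96 = 1034.656

1034.656 kilomoles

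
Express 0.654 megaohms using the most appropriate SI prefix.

654 kiloohms

= 654 × 10³ ohms; 10³ is kilo.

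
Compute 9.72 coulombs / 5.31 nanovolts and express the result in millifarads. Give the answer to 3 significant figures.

1830000000000 millifarads

(9.72) / (5.31 × 10^-9) = 1.8305 × 10^9 F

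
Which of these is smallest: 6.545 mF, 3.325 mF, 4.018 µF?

4.018 µF

6.545 mF = 0.006545 F
3.325 mF = 0.003325 F
4.018 µF = 0.000004018 F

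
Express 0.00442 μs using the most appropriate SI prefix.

4.42 ns

= 4.42e-9 s; 1e-9 is nano.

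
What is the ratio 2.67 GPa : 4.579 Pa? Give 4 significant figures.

583100000

(2.67 × 10⁹) / (4.579) = 0.5831 × 10⁹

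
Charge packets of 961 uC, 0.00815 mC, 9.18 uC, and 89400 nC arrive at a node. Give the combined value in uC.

In uC:
  961 uC → 961
  0.00815 mC = 0.00815 × 10³ uC = 8.15
  9.18 uC → 9.18
  89400 nC = 89400 × 10⁻³ uC = 89.4
Sum: 961 + 8.15 + 9.18 + 89.4 = 1067.73

1067.73 uC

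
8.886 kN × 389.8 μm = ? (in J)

3.4637628 J

8.886 × 10^3 × 389.8 × 10^-6 = 3463.7628 × 10^-3 J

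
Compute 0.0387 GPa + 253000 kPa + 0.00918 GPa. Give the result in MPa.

In MPa:
  0.0387 GPa = 0.0387 × 10^3 MPa = 38.7
  253000 kPa = 253000 × 10^-3 MPa = 253
  0.00918 GPa = 0.00918 × 10^3 MPa = 9.18
Sum: 38.7 + 253 + 9.18 = 300.88

300.88 MPa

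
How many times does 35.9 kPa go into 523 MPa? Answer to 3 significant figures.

14600

(523 × 10⁶) / (35.9 × 10³) = 14.57 × 10³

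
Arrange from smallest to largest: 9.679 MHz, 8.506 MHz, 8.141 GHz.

8.506 MHz < 9.679 MHz < 8.141 GHz

9.679 MHz = 9679000 Hz
8.506 MHz = 8506000 Hz
8.141 GHz = 8141000000 Hz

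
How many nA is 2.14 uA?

micro = 10⁻⁶, nano = 10⁻⁹; factor is 10³.
2.14 × 10³ = 2140

2140 nA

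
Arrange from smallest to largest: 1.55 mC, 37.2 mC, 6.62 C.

1.55 mC < 37.2 mC < 6.62 C

1.55 mC = 0.00155 C
37.2 mC = 0.0372 C
6.62 C = 6.62 C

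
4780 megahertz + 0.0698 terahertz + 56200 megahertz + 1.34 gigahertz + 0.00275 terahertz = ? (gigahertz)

134.87 gigahertz

In gigahertz:
  4780 megahertz = 4780 × 10^-3 gigahertz = 4.78
  0.0698 terahertz = 0.0698 × 10^3 gigahertz = 69.8
  56200 megahertz = 56200 × 10^-3 gigahertz = 56.2
  1.34 gigahertz → 1.34
  0.00275 terahertz = 0.00275 × 10^3 gigahertz = 2.75
Sum: 4.78 + 69.8 + 56.2 + 1.34 + 2.75 = 134.87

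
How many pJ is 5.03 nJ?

nano = 10⁻⁹, pico = 10⁻¹²; factor is 10³.
5.03 × 10³ = 5030

5030 pJ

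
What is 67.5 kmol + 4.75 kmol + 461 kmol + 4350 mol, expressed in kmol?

In kmol:
  67.5 kmol → 67.5
  4.75 kmol → 4.75
  461 kmol → 461
  4350 mol = 4350 × 10⁻³ kmol = 4.35
Sum: 67.5 + 4.75 + 461 + 4.35 = 537.6

537.6 kmol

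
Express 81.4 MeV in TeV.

0.0000814 TeV

mega = 10⁶, tera = 10¹²; factor is 10⁻⁶.
81.4 × 10⁻⁶ = 0.0000814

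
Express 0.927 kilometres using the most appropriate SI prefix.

927 metres

= 927 metres; mantissa already in [1, 1000).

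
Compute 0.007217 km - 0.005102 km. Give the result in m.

In m:
  0.007217 km = 0.007217 × 10^3 m = 7.217
  0.005102 km = 0.005102 × 10^3 m = 5.102
Difference: 7.217 - 5.102 = 2.115

2.115 m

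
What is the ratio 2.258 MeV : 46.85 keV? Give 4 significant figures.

48.20

(2.258 × 10⁶) / (46.85 × 10³) = 0.048196 × 10³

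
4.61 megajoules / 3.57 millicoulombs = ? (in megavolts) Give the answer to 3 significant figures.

(4.61 × 10⁶) / (3.57 × 10⁻³) = 1.2913 × 10⁹ V

1290 megavolts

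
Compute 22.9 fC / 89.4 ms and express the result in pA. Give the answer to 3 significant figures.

0.256 pA

(22.9 × 10^-15) / (89.4 × 10^-3) = 0.25615 × 10^-12 A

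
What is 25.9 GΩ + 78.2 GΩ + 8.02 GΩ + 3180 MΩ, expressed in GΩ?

115.3 GΩ

In GΩ:
  25.9 GΩ → 25.9
  78.2 GΩ → 78.2
  8.02 GΩ → 8.02
  3180 MΩ = 3180 × 10⁻³ GΩ = 3.18
Sum: 25.9 + 78.2 + 8.02 + 3.18 = 115.3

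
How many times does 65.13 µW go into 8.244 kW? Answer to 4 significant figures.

(8.244e3) / (65.13e-6) = 0.12658e9

126600000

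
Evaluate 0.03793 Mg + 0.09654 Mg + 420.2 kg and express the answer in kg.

In kg:
  0.03793 Mg = 0.03793 × 10³ kg = 37.93
  0.09654 Mg = 0.09654 × 10³ kg = 96.54
  420.2 kg → 420.2
Sum: 37.93 + 96.54 + 420.2 = 554.67

554.67 kg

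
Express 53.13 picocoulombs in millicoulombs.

0.00000005313 millicoulombs

pico = 1e-12, milli = 1e-3; factor is 1e-9.
53.13 × 1e-9 = 0.00000005313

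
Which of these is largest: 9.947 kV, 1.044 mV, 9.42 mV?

9.947 kV = 9947 V
1.044 mV = 0.001044 V
9.42 mV = 0.00942 V

9.947 kV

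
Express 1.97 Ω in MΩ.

0.00000197 MΩ

(no prefix) = 1e0, mega = 1e6; factor is 1e-6.
1.97 × 1e-6 = 0.00000197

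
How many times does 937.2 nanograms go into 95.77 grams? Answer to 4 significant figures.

102200000

(95.77) / (937.2e-9) = 0.10219e9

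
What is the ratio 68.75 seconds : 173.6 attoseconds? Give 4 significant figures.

(68.75) / (173.6 × 10^-18) = 0.39603 × 10^18

396000000000000000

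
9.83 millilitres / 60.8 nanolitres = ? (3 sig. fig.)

(9.83 × 10⁻³) / (60.8 × 10⁻⁹) = 0.1617 × 10⁶

162000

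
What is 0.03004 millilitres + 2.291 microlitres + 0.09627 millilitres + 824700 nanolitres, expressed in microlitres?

953.301 microlitres

In microlitres:
  0.03004 millilitres = 0.03004e3 microlitres = 30.04
  2.291 microlitres → 2.291
  0.09627 millilitres = 0.09627e3 microlitres = 96.27
  824700 nanolitres = 824700e-3 microlitres = 824.7
Sum: 30.04 + 2.291 + 96.27 + 824.7 = 953.301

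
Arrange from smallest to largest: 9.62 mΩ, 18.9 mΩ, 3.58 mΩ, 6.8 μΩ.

6.8 μΩ < 3.58 mΩ < 9.62 mΩ < 18.9 mΩ

9.62 mΩ = 0.00962 Ω
18.9 mΩ = 0.0189 Ω
3.58 mΩ = 0.00358 Ω
6.8 μΩ = 0.0000068 Ω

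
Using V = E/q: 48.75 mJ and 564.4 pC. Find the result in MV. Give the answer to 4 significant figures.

(48.75 × 10^-3) / (564.4 × 10^-12) = 0.0863749 × 10^9 V

86.37 MV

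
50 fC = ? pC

0.05 pC

femto = 10^-15, pico = 10^-12; factor is 10^-3.
50 × 10^-3 = 0.05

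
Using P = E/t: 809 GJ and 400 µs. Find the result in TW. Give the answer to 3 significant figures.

(809e9) / (400e-6) = 2.0225e15 W

2020 TW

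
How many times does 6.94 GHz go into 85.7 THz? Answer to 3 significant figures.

12300

(85.7e12) / (6.94e9) = 12.35e3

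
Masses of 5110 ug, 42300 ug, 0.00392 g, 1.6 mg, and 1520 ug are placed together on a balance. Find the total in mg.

In mg:
  5110 ug = 5110e-3 mg = 5.11
  42300 ug = 42300e-3 mg = 42.3
  0.00392 g = 0.00392e3 mg = 3.92
  1.6 mg → 1.6
  1520 ug = 1520e-3 mg = 1.52
Sum: 5.11 + 42.3 + 3.92 + 1.6 + 1.52 = 54.45

54.45 mg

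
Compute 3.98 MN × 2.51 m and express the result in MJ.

3.98 × 10⁶ × 2.51 = 9.9898 × 10⁶ J

9.9898 MJ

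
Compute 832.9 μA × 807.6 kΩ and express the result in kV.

0.67265004 kV

832.9 × 10⁻⁶ × 807.6 × 10³ = 672650.04 × 10⁻³ V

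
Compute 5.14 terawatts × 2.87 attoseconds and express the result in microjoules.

5.14 × 10¹² × 2.87 × 10⁻¹⁸ = 14.7518 × 10⁻⁶ J

14.7518 microjoules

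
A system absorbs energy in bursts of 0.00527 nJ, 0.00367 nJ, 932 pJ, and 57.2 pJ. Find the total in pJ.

In pJ:
  0.00527 nJ = 0.00527 × 10³ pJ = 5.27
  0.00367 nJ = 0.00367 × 10³ pJ = 3.67
  932 pJ → 932
  57.2 pJ → 57.2
Sum: 5.27 + 3.67 + 932 + 57.2 = 998.14

998.14 pJ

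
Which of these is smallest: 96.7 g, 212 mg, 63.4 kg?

212 mg

96.7 g = 96.7 g
212 mg = 0.212 g
63.4 kg = 63400 g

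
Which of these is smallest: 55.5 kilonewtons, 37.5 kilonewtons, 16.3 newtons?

16.3 newtons

55.5 kilonewtons = 55500 newtons
37.5 kilonewtons = 37500 newtons
16.3 newtons = 16.3 newtons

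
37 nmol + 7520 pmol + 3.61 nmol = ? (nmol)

48.13 nmol

In nmol:
  37 nmol → 37
  7520 pmol = 7520 × 10⁻³ nmol = 7.52
  3.61 nmol → 3.61
Sum: 37 + 7.52 + 3.61 = 48.13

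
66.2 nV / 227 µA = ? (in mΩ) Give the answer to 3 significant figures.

(66.2 × 10^-9) / (227 × 10^-6) = 0.29163 × 10^-3 Ω

0.292 mΩ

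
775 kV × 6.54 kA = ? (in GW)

775e3 × 6.54e3 = 5068.5e6 W

5.0685 GW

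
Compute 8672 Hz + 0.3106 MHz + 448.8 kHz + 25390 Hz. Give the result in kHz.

In kHz:
  8672 Hz = 8672 × 10⁻³ kHz = 8.672
  0.3106 MHz = 0.3106 × 10³ kHz = 310.6
  448.8 kHz → 448.8
  25390 Hz = 25390 × 10⁻³ kHz = 25.39
Sum: 8.672 + 310.6 + 448.8 + 25.39 = 793.462

793.462 kHz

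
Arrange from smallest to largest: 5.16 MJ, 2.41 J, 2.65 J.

2.41 J < 2.65 J < 5.16 MJ

5.16 MJ = 5160000 J
2.41 J = 2.41 J
2.65 J = 2.65 J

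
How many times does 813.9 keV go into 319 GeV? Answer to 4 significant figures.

(319e9) / (813.9e3) = 0.39194e6

391900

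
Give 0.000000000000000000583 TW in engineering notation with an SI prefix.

= 583 × 10⁻⁹ W; 10⁻⁹ is nano.

583 nW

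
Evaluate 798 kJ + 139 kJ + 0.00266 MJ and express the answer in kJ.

939.66 kJ

In kJ:
  798 kJ → 798
  139 kJ → 139
  0.00266 MJ = 0.00266e3 kJ = 2.66
Sum: 798 + 139 + 2.66 = 939.66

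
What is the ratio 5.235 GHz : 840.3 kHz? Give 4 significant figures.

(5.235e9) / (840.3e3) = 0.0062299e6

6230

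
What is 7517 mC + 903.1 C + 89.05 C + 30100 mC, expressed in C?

1029.767 C

In C:
  7517 mC = 7517 × 10^-3 C = 7.517
  903.1 C → 903.1
  89.05 C → 89.05
  30100 mC = 30100 × 10^-3 C = 30.1
Sum: 7.517 + 903.1 + 89.05 + 30.1 = 1029.767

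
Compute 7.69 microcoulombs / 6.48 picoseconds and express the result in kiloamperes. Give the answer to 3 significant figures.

1190 kiloamperes

(7.69 × 10⁻⁶) / (6.48 × 10⁻¹²) = 1.1867 × 10⁶ A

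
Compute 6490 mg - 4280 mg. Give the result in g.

In g:
  6490 mg = 6490e-3 g = 6.49
  4280 mg = 4280e-3 g = 4.28
Difference: 6.49 - 4.28 = 2.21

2.21 g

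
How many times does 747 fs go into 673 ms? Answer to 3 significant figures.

(673e-3) / (747e-15) = 0.9009e12

901000000000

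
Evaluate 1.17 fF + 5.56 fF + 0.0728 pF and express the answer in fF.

In fF:
  1.17 fF → 1.17
  5.56 fF → 5.56
  0.0728 pF = 0.0728 × 10^3 fF = 72.8
Sum: 1.17 + 5.56 + 72.8 = 79.53

79.53 fF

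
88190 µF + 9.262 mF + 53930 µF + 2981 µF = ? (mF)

In mF:
  88190 µF = 88190 × 10^-3 mF = 88.19
  9.262 mF → 9.262
  53930 µF = 53930 × 10^-3 mF = 53.93
  2981 µF = 2981 × 10^-3 mF = 2.981
Sum: 88.19 + 9.262 + 53.93 + 2.981 = 154.363

154.363 mF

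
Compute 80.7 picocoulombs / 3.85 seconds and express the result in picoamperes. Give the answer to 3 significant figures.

21.0 picoamperes

(80.7 × 10⁻¹²) / (3.85) = 20.961 × 10⁻¹² A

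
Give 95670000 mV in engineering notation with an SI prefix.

= 95.67 × 10^3 V; 10^3 is kilo.

95.67 kV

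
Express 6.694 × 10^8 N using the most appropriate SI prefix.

= 669.4 × 10^6 N; 10^6 is mega.

669.4 MN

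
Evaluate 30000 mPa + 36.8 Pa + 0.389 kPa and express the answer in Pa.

455.8 Pa

In Pa:
  30000 mPa = 30000e-3 Pa = 30
  36.8 Pa → 36.8
  0.389 kPa = 0.389e3 Pa = 389
Sum: 30 + 36.8 + 389 = 455.8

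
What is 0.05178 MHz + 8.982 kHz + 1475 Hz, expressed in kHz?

In kHz:
  0.05178 MHz = 0.05178 × 10³ kHz = 51.78
  8.982 kHz → 8.982
  1475 Hz = 1475 × 10⁻³ kHz = 1.475
Sum: 51.78 + 8.982 + 1.475 = 62.237

62.237 kHz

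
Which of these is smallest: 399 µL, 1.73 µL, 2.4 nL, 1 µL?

399 µL = 0.000399 L
1.73 µL = 0.00000173 L
2.4 nL = 0.0000000024 L
1 µL = 0.000001 L

2.4 nL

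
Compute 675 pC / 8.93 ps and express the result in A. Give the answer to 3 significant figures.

(675 × 10⁻¹²) / (8.93 × 10⁻¹²) = 75.588 A

75.6 A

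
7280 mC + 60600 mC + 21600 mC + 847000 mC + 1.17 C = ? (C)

In C:
  7280 mC = 7280 × 10⁻³ C = 7.28
  60600 mC = 60600 × 10⁻³ C = 60.6
  21600 mC = 21600 × 10⁻³ C = 21.6
  847000 mC = 847000 × 10⁻³ C = 847
  1.17 C → 1.17
Sum: 7.28 + 60.6 + 21.6 + 847 + 1.17 = 937.65

937.65 C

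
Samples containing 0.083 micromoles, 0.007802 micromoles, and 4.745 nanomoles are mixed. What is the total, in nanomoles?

In nanomoles:
  0.083 micromoles = 0.083 × 10³ nanomoles = 83
  0.007802 micromoles = 0.007802 × 10³ nanomoles = 7.802
  4.745 nanomoles → 4.745
Sum: 83 + 7.802 + 4.745 = 95.547

95.547 nanomoles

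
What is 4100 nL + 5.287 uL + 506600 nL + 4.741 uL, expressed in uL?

In uL:
  4100 nL = 4100 × 10^-3 uL = 4.1
  5.287 uL → 5.287
  506600 nL = 506600 × 10^-3 uL = 506.6
  4.741 uL → 4.741
Sum: 4.1 + 5.287 + 506.6 + 4.741 = 520.728

520.728 uL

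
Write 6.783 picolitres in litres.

pico = 10⁻¹², (no prefix) = 10⁰; factor is 10⁻¹².
6.783 × 10⁻¹² = 0.000000000006783

0.000000000006783 litres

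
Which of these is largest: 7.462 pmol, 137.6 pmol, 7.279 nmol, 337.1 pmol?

7.279 nmol

7.462 pmol = 0.000000000007462 mol
137.6 pmol = 0.0000000001376 mol
7.279 nmol = 0.000000007279 mol
337.1 pmol = 0.0000000003371 mol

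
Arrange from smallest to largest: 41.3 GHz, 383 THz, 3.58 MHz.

3.58 MHz < 41.3 GHz < 383 THz

41.3 GHz = 41300000000 Hz
383 THz = 383000000000000 Hz
3.58 MHz = 3580000 Hz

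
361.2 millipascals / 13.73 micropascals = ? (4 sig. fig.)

(361.2e-3) / (13.73e-6) = 26.307e3

26310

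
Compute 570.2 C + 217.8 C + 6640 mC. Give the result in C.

794.64 C

In C:
  570.2 C → 570.2
  217.8 C → 217.8
  6640 mC = 6640 × 10^-3 C = 6.64
Sum: 570.2 + 217.8 + 6.64 = 794.64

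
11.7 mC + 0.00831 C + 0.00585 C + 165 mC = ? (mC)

In mC:
  11.7 mC → 11.7
  0.00831 C = 0.00831e3 mC = 8.31
  0.00585 C = 0.00585e3 mC = 5.85
  165 mC → 165
Sum: 11.7 + 8.31 + 5.85 + 165 = 190.86

190.86 mC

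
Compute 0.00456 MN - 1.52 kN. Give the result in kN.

3.04 kN

In kN:
  0.00456 MN = 0.00456e3 kN = 4.56
  1.52 kN → 1.52
Difference: 4.56 - 1.52 = 3.04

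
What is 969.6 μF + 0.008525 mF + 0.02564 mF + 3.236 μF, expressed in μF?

In μF:
  969.6 μF → 969.6
  0.008525 mF = 0.008525 × 10^3 μF = 8.525
  0.02564 mF = 0.02564 × 10^3 μF = 25.64
  3.236 μF → 3.236
Sum: 969.6 + 8.525 + 25.64 + 3.236 = 1007.001

1007.001 μF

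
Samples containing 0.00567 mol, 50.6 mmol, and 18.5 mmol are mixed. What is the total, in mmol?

74.77 mmol

In mmol:
  0.00567 mol = 0.00567 × 10^3 mmol = 5.67
  50.6 mmol → 50.6
  18.5 mmol → 18.5
Sum: 5.67 + 50.6 + 18.5 = 74.77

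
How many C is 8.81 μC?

0.00000881 C

micro = 10^-6, (no prefix) = 10^0; factor is 10^-6.
8.81 × 10^-6 = 0.00000881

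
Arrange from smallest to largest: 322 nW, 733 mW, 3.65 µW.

322 nW = 0.000000322 W
733 mW = 0.733 W
3.65 µW = 0.00000365 W

322 nW < 3.65 µW < 733 mW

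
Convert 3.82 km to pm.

3820000000000000 pm

kilo = 10^3, pico = 10^-12; factor is 10^15.
3.82 × 10^15 = 3820000000000000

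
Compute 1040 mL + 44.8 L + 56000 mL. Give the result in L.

In L:
  1040 mL = 1040 × 10⁻³ L = 1.04
  44.8 L → 44.8
  56000 mL = 56000 × 10⁻³ L = 56
Sum: 1.04 + 44.8 + 56 = 101.84

101.84 L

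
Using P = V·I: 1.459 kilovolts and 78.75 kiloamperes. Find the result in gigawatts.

1.459 × 10³ × 78.75 × 10³ = 114.89625 × 10⁶ W

0.11489625 gigawatts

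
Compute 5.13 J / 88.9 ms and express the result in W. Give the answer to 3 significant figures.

(5.13) / (88.9 × 10⁻³) = 0.057705 × 10³ W

57.7 W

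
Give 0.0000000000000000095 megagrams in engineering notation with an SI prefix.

9.5 picograms

= 9.5 × 10^-12 grams; 10^-12 is pico.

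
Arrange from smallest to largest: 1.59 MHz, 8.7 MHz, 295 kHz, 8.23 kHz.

8.23 kHz < 295 kHz < 1.59 MHz < 8.7 MHz

1.59 MHz = 1590000 Hz
8.7 MHz = 8700000 Hz
295 kHz = 295000 Hz
8.23 kHz = 8230 Hz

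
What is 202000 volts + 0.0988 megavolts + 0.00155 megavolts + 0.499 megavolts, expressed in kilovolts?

801.35 kilovolts

In kilovolts:
  202000 volts = 202000 × 10^-3 kilovolts = 202
  0.0988 megavolts = 0.0988 × 10^3 kilovolts = 98.8
  0.00155 megavolts = 0.00155 × 10^3 kilovolts = 1.55
  0.499 megavolts = 0.499 × 10^3 kilovolts = 499
Sum: 202 + 98.8 + 1.55 + 499 = 801.35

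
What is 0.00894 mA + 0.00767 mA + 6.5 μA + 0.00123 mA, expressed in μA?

24.34 μA

In μA:
  0.00894 mA = 0.00894e3 μA = 8.94
  0.00767 mA = 0.00767e3 μA = 7.67
  6.5 μA → 6.5
  0.00123 mA = 0.00123e3 μA = 1.23
Sum: 8.94 + 7.67 + 6.5 + 1.23 = 24.34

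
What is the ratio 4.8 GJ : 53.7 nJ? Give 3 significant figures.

89400000000000000

(4.8e9) / (53.7e-9) = 0.08939e18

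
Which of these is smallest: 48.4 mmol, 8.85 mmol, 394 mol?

8.85 mmol

48.4 mmol = 0.0484 mol
8.85 mmol = 0.00885 mol
394 mol = 394 mol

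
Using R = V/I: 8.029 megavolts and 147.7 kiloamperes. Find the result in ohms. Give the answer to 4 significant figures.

54.36 ohms

(8.029 × 10⁶) / (147.7 × 10³) = 0.0543602 × 10³ Ω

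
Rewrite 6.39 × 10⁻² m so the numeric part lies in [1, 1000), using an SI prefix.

63.9 mm

= 63.9 × 10⁻³ m; 10⁻³ is milli.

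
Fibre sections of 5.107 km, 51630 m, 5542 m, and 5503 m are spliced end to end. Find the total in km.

In km:
  5.107 km → 5.107
  51630 m = 51630e-3 km = 51.63
  5542 m = 5542e-3 km = 5.542
  5503 m = 5503e-3 km = 5.503
Sum: 5.107 + 51.63 + 5.542 + 5.503 = 67.782

67.782 km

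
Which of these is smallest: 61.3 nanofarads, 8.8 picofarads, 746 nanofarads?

8.8 picofarads

61.3 nanofarads = 0.0000000613 farads
8.8 picofarads = 0.0000000000088 farads
746 nanofarads = 0.000000746 farads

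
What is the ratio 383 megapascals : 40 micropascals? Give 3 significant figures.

(383 × 10⁶) / (40 × 10⁻⁶) = 9.575 × 10¹²

9580000000000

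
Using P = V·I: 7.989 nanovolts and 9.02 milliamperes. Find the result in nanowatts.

7.989 × 10^-9 × 9.02 × 10^-3 = 72.06078 × 10^-12 W

0.07206078 nanowatts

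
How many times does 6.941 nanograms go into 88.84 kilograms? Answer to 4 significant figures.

12800000000000

(88.84 × 10^3) / (6.941 × 10^-9) = 12.799 × 10^12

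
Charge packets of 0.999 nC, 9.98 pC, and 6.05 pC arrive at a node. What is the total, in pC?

1015.03 pC

In pC:
  0.999 nC = 0.999e3 pC = 999
  9.98 pC → 9.98
  6.05 pC → 6.05
Sum: 999 + 9.98 + 6.05 = 1015.03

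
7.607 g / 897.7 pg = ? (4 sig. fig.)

(7.607) / (897.7e-12) = 0.0084739e12

8474000000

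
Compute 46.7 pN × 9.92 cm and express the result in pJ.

46.7 × 10^-12 × 9.92 × 10^-2 = 463.264 × 10^-14 J

4.63264 pJ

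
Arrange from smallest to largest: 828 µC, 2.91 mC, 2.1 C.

828 µC = 0.000828 C
2.91 mC = 0.00291 C
2.1 C = 2.1 C

828 µC < 2.91 mC < 2.1 C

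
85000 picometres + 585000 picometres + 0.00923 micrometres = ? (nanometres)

In nanometres:
  85000 picometres = 85000 × 10⁻³ nanometres = 85
  585000 picometres = 585000 × 10⁻³ nanometres = 585
  0.00923 micrometres = 0.00923 × 10³ nanometres = 9.23
Sum: 85 + 585 + 9.23 = 679.23

679.23 nanometres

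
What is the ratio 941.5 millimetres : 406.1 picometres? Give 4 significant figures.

2318000000

(941.5 × 10^-3) / (406.1 × 10^-12) = 2.3184 × 10^9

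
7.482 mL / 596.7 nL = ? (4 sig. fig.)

(7.482 × 10⁻³) / (596.7 × 10⁻⁹) = 0.012539 × 10⁶

12540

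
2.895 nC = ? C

0.000000002895 C

nano = 10⁻⁹, (no prefix) = 10⁰; factor is 10⁻⁹.
2.895 × 10⁻⁹ = 0.000000002895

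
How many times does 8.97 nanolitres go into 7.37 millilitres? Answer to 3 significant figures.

822000

(7.37e-3) / (8.97e-9) = 0.8216e6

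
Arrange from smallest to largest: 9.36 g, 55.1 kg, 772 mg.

9.36 g = 9.36 g
55.1 kg = 55100 g
772 mg = 0.772 g

772 mg < 9.36 g < 55.1 kg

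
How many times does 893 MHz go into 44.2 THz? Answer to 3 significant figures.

49500

(44.2 × 10¹²) / (893 × 10⁶) = 0.0495 × 10⁶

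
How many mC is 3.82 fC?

0.00000000000382 mC

femto = 1e-15, milli = 1e-3; factor is 1e-12.
3.82 × 1e-12 = 0.00000000000382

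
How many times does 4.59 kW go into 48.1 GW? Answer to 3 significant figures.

10500000

(48.1 × 10^9) / (4.59 × 10^3) = 10.48 × 10^6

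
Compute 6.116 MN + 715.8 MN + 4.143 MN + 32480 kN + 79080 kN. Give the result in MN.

837.619 MN

In MN:
  6.116 MN → 6.116
  715.8 MN → 715.8
  4.143 MN → 4.143
  32480 kN = 32480 × 10⁻³ MN = 32.48
  79080 kN = 79080 × 10⁻³ MN = 79.08
Sum: 6.116 + 715.8 + 4.143 + 32.48 + 79.08 = 837.619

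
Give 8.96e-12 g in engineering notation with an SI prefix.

= 8.96e-12 g; 1e-12 is pico.

8.96 pg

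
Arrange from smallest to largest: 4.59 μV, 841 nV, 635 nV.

635 nV < 841 nV < 4.59 μV

4.59 μV = 0.00000459 V
841 nV = 0.000000841 V
635 nV = 0.000000635 V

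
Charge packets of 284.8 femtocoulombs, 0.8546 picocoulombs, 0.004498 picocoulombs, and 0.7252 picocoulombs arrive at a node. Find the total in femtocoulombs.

1869.098 femtocoulombs

In femtocoulombs:
  284.8 femtocoulombs → 284.8
  0.8546 picocoulombs = 0.8546 × 10³ femtocoulombs = 854.6
  0.004498 picocoulombs = 0.004498 × 10³ femtocoulombs = 4.498
  0.7252 picocoulombs = 0.7252 × 10³ femtocoulombs = 725.2
Sum: 284.8 + 854.6 + 4.498 + 725.2 = 1869.098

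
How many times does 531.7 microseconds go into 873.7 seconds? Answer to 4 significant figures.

1643000

(873.7) / (531.7 × 10^-6) = 1.6432 × 10^6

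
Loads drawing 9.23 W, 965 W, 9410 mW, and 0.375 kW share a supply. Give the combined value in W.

In W:
  9.23 W → 9.23
  965 W → 965
  9410 mW = 9410 × 10⁻³ W = 9.41
  0.375 kW = 0.375 × 10³ W = 375
Sum: 9.23 + 965 + 9.41 + 375 = 1358.64

1358.64 W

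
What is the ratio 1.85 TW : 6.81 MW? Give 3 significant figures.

(1.85e12) / (6.81e6) = 0.2717e6

272000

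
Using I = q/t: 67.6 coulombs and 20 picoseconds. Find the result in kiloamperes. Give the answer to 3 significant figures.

(67.6) / (20 × 10^-12) = 3.38 × 10^12 A

3380000000 kiloamperes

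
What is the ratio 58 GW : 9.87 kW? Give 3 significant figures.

(58 × 10⁹) / (9.87 × 10³) = 5.876 × 10⁶

5880000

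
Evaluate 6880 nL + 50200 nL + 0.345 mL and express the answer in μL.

In μL:
  6880 nL = 6880 × 10^-3 μL = 6.88
  50200 nL = 50200 × 10^-3 μL = 50.2
  0.345 mL = 0.345 × 10^3 μL = 345
Sum: 6.88 + 50.2 + 345 = 402.08

402.08 μL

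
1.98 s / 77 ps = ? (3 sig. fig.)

(1.98) / (77 × 10⁻¹²) = 0.02571 × 10¹²

25700000000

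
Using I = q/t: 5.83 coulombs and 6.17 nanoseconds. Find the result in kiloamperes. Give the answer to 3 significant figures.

(5.83) / (6.17 × 10⁻⁹) = 0.94489 × 10⁹ A

945000 kiloamperes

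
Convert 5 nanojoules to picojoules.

5000 picojoules

nano = 10^-9, pico = 10^-12; factor is 10^3.
5 × 10^3 = 5000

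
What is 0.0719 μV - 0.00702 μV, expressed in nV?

In nV:
  0.0719 μV = 0.0719 × 10^3 nV = 71.9
  0.00702 μV = 0.00702 × 10^3 nV = 7.02
Difference: 71.9 - 7.02 = 64.88

64.88 nV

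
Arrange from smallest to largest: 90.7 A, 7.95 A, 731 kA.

7.95 A < 90.7 A < 731 kA

90.7 A = 90.7 A
7.95 A = 7.95 A
731 kA = 731000 A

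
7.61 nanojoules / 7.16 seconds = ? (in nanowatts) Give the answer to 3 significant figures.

(7.61 × 10^-9) / (7.16) = 1.0628 × 10^-9 W

1.06 nanowatts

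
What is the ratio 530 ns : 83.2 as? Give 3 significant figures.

(530 × 10⁻⁹) / (83.2 × 10⁻¹⁸) = 6.37 × 10⁹

6370000000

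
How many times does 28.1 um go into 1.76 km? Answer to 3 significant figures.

(1.76 × 10³) / (28.1 × 10⁻⁶) = 0.06263 × 10⁹

62600000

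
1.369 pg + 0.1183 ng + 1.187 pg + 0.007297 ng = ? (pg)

128.153 pg

In pg:
  1.369 pg → 1.369
  0.1183 ng = 0.1183 × 10³ pg = 118.3
  1.187 pg → 1.187
  0.007297 ng = 0.007297 × 10³ pg = 7.297
Sum: 1.369 + 118.3 + 1.187 + 7.297 = 128.153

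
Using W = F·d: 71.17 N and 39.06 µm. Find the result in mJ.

2.7799002 mJ

71.17 × 39.06 × 10^-6 = 2779.9002 × 10^-6 J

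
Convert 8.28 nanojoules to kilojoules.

0.00000000000828 kilojoules

nano = 10^-9, kilo = 10^3; factor is 10^-12.
8.28 × 10^-12 = 0.00000000000828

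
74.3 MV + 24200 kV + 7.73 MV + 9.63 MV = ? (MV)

115.86 MV

In MV:
  74.3 MV → 74.3
  24200 kV = 24200e-3 MV = 24.2
  7.73 MV → 7.73
  9.63 MV → 9.63
Sum: 74.3 + 24.2 + 7.73 + 9.63 = 115.86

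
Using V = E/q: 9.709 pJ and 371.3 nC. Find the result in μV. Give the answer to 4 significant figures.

26.15 μV

(9.709e-12) / (371.3e-9) = 0.0261487e-3 V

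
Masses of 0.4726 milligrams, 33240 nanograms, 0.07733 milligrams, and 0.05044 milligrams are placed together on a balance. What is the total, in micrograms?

633.61 micrograms

In micrograms:
  0.4726 milligrams = 0.4726 × 10^3 micrograms = 472.6
  33240 nanograms = 33240 × 10^-3 micrograms = 33.24
  0.07733 milligrams = 0.07733 × 10^3 micrograms = 77.33
  0.05044 milligrams = 0.05044 × 10^3 micrograms = 50.44
Sum: 472.6 + 33.24 + 77.33 + 50.44 = 633.61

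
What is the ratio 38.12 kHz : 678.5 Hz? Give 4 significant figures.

56.18

(38.12e3) / (678.5) = 0.056183e3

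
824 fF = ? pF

femto = 10⁻¹⁵, pico = 10⁻¹²; factor is 10⁻³.
824 × 10⁻³ = 0.824

0.824 pF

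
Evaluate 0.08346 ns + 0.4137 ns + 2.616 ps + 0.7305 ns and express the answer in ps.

In ps:
  0.08346 ns = 0.08346 × 10³ ps = 83.46
  0.4137 ns = 0.4137 × 10³ ps = 413.7
  2.616 ps → 2.616
  0.7305 ns = 0.7305 × 10³ ps = 730.5
Sum: 83.46 + 413.7 + 2.616 + 730.5 = 1230.276

1230.276 ps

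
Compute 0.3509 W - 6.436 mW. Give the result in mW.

344.464 mW

In mW:
  0.3509 W = 0.3509 × 10^3 mW = 350.9
  6.436 mW → 6.436
Difference: 350.9 - 6.436 = 344.464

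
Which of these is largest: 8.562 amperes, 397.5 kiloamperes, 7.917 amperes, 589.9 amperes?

397.5 kiloamperes

8.562 amperes = 8.562 amperes
397.5 kiloamperes = 397500 amperes
7.917 amperes = 7.917 amperes
589.9 amperes = 589.9 amperes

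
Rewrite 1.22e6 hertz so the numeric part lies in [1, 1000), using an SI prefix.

= 1.22e6 hertz; 1e6 is mega.

1.22 megahertz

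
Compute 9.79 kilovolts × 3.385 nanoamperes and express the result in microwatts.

9.79e3 × 3.385e-9 = 33.13915e-6 W

33.13915 microwatts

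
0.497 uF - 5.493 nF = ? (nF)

491.507 nF

In nF:
  0.497 uF = 0.497e3 nF = 497
  5.493 nF → 5.493
Difference: 497 - 5.493 = 491.507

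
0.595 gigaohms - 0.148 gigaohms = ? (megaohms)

In megaohms:
  0.595 gigaohms = 0.595e3 megaohms = 595
  0.148 gigaohms = 0.148e3 megaohms = 148
Difference: 595 - 148 = 447

447 megaohms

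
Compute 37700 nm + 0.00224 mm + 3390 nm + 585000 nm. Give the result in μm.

In μm:
  37700 nm = 37700 × 10⁻³ μm = 37.7
  0.00224 mm = 0.00224 × 10³ μm = 2.24
  3390 nm = 3390 × 10⁻³ μm = 3.39
  585000 nm = 585000 × 10⁻³ μm = 585
Sum: 37.7 + 2.24 + 3.39 + 585 = 628.33

628.33 μm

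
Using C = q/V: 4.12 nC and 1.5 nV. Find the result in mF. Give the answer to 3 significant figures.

(4.12 × 10^-9) / (1.5 × 10^-9) = 2.7467 F

2750 mF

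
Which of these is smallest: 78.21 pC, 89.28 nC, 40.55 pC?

78.21 pC = 0.00000000007821 C
89.28 nC = 0.00000008928 C
40.55 pC = 0.00000000004055 C

40.55 pC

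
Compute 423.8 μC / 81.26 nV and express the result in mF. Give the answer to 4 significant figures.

(423.8e-6) / (81.26e-9) = 5.21536e3 F

5215000 mF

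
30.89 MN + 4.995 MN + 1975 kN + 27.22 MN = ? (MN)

65.08 MN

In MN:
  30.89 MN → 30.89
  4.995 MN → 4.995
  1975 kN = 1975 × 10^-3 MN = 1.975
  27.22 MN → 27.22
Sum: 30.89 + 4.995 + 1.975 + 27.22 = 65.08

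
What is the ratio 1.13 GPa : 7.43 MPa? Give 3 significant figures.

(1.13 × 10^9) / (7.43 × 10^6) = 0.1521 × 10^3

152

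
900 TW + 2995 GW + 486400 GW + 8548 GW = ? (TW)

In TW:
  900 TW → 900
  2995 GW = 2995 × 10^-3 TW = 2.995
  486400 GW = 486400 × 10^-3 TW = 486.4
  8548 GW = 8548 × 10^-3 TW = 8.548
Sum: 900 + 2.995 + 486.4 + 8.548 = 1397.943

1397.943 TW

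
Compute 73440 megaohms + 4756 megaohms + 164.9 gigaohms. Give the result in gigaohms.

243.096 gigaohms

In gigaohms:
  73440 megaohms = 73440 × 10^-3 gigaohms = 73.44
  4756 megaohms = 4756 × 10^-3 gigaohms = 4.756
  164.9 gigaohms → 164.9
Sum: 73.44 + 4.756 + 164.9 = 243.096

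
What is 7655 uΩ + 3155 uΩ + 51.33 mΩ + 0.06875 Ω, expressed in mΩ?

In mΩ:
  7655 uΩ = 7655 × 10⁻³ mΩ = 7.655
  3155 uΩ = 3155 × 10⁻³ mΩ = 3.155
  51.33 mΩ → 51.33
  0.06875 Ω = 0.06875 × 10³ mΩ = 68.75
Sum: 7.655 + 3.155 + 51.33 + 68.75 = 130.89

130.89 mΩ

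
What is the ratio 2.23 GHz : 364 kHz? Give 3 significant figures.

(2.23 × 10^9) / (364 × 10^3) = 0.006126 × 10^6

6130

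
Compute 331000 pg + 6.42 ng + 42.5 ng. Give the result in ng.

In ng:
  331000 pg = 331000 × 10^-3 ng = 331
  6.42 ng → 6.42
  42.5 ng → 42.5
Sum: 331 + 6.42 + 42.5 = 379.92

379.92 ng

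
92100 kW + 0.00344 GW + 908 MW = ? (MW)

1003.54 MW

In MW:
  92100 kW = 92100 × 10⁻³ MW = 92.1
  0.00344 GW = 0.00344 × 10³ MW = 3.44
  908 MW → 908
Sum: 92.1 + 3.44 + 908 = 1003.54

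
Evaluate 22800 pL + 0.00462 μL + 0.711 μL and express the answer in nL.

738.42 nL

In nL:
  22800 pL = 22800 × 10^-3 nL = 22.8
  0.00462 μL = 0.00462 × 10^3 nL = 4.62
  0.711 μL = 0.711 × 10^3 nL = 711
Sum: 22.8 + 4.62 + 711 = 738.42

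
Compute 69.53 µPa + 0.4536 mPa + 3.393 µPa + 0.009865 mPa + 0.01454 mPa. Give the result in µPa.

In µPa:
  69.53 µPa → 69.53
  0.4536 mPa = 0.4536 × 10^3 µPa = 453.6
  3.393 µPa → 3.393
  0.009865 mPa = 0.009865 × 10^3 µPa = 9.865
  0.01454 mPa = 0.01454 × 10^3 µPa = 14.54
Sum: 69.53 + 453.6 + 3.393 + 9.865 + 14.54 = 550.928

550.928 µPa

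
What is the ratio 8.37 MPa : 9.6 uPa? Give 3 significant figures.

872000000000

(8.37 × 10⁶) / (9.6 × 10⁻⁶) = 0.8719 × 10¹²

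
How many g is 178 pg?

0.000000000178 g

pico = 10⁻¹², (no prefix) = 10⁰; factor is 10⁻¹².
178 × 10⁻¹² = 0.000000000178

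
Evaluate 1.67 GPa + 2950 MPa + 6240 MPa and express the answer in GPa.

In GPa:
  1.67 GPa → 1.67
  2950 MPa = 2950 × 10⁻³ GPa = 2.95
  6240 MPa = 6240 × 10⁻³ GPa = 6.24
Sum: 1.67 + 2.95 + 6.24 = 10.86

10.86 GPa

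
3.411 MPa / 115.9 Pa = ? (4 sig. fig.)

(3.411 × 10^6) / (115.9) = 0.029431 × 10^6

29430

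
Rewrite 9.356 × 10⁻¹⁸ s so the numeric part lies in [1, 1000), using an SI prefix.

= 9.356 × 10⁻¹⁸ s; 10⁻¹⁸ is atto.

9.356 as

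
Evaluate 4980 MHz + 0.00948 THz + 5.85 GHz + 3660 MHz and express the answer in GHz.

23.97 GHz

In GHz:
  4980 MHz = 4980 × 10⁻³ GHz = 4.98
  0.00948 THz = 0.00948 × 10³ GHz = 9.48
  5.85 GHz → 5.85
  3660 MHz = 3660 × 10⁻³ GHz = 3.66
Sum: 4.98 + 9.48 + 5.85 + 3.66 = 23.97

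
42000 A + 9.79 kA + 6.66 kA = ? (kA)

58.45 kA

In kA:
  42000 A = 42000e-3 kA = 42
  9.79 kA → 9.79
  6.66 kA → 6.66
Sum: 42 + 9.79 + 6.66 = 58.45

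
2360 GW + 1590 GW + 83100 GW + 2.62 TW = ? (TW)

89.67 TW

In TW:
  2360 GW = 2360 × 10^-3 TW = 2.36
  1590 GW = 1590 × 10^-3 TW = 1.59
  83100 GW = 83100 × 10^-3 TW = 83.1
  2.62 TW → 2.62
Sum: 2.36 + 1.59 + 83.1 + 2.62 = 89.67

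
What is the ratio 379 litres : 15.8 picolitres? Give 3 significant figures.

(379) / (15.8 × 10⁻¹²) = 23.99 × 10¹²

24000000000000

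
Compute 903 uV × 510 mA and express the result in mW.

903e-6 × 510e-3 = 460530e-9 W

0.46053 mW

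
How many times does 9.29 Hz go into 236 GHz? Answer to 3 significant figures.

25400000000

(236 × 10⁹) / (9.29) = 25.4 × 10⁹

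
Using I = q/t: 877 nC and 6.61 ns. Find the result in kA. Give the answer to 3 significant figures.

(877e-9) / (6.61e-9) = 132.68 A

0.133 kA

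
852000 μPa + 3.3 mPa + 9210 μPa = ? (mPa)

In mPa:
  852000 μPa = 852000 × 10^-3 mPa = 852
  3.3 mPa → 3.3
  9210 μPa = 9210 × 10^-3 mPa = 9.21
Sum: 852 + 3.3 + 9.21 = 864.51

864.51 mPa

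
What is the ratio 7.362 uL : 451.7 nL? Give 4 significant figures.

16.30

(7.362e-6) / (451.7e-9) = 0.016298e3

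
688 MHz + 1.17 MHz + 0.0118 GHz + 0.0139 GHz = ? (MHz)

714.87 MHz

In MHz:
  688 MHz → 688
  1.17 MHz → 1.17
  0.0118 GHz = 0.0118e3 MHz = 11.8
  0.0139 GHz = 0.0139e3 MHz = 13.9
Sum: 688 + 1.17 + 11.8 + 13.9 = 714.87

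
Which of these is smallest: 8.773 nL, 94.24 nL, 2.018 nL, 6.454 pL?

8.773 nL = 0.000000008773 L
94.24 nL = 0.00000009424 L
2.018 nL = 0.000000002018 L
6.454 pL = 0.000000000006454 L

6.454 pL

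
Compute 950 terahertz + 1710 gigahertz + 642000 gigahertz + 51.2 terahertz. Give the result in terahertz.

1644.91 terahertz

In terahertz:
  950 terahertz → 950
  1710 gigahertz = 1710e-3 terahertz = 1.71
  642000 gigahertz = 642000e-3 terahertz = 642
  51.2 terahertz → 51.2
Sum: 950 + 1.71 + 642 + 51.2 = 1644.91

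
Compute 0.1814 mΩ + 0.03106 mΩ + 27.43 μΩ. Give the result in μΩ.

In μΩ:
  0.1814 mΩ = 0.1814 × 10^3 μΩ = 181.4
  0.03106 mΩ = 0.03106 × 10^3 μΩ = 31.06
  27.43 μΩ → 27.43
Sum: 181.4 + 31.06 + 27.43 = 239.89

239.89 μΩ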